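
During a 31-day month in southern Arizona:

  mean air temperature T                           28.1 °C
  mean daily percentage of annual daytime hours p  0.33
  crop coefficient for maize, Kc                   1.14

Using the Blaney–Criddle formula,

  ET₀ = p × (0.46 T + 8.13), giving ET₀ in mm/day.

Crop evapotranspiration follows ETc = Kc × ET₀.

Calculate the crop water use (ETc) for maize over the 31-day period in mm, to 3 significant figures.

ET₀ = 0.33 × (0.46 × 28.1 + 8.13) = 0.33 × 21.056 = 6.9485 mm/d
ETc = Kc × ET₀ = 1.14 × 6.9485 = 7.9213 mm/d
Over 31 days: 7.9213 × 31 = 245.560 mm

246 mm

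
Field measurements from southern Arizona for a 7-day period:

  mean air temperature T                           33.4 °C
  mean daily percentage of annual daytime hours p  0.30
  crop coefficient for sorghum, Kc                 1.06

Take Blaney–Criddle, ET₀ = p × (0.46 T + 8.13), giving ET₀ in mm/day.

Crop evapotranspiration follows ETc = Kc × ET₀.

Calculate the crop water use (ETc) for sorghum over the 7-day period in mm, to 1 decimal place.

52.3 mm

ET₀ = 0.30 × (0.46 × 33.4 + 8.13) = 0.30 × 23.494 = 7.0482 mm/d
ETc = Kc × ET₀ = 1.06 × 7.0482 = 7.4711 mm/d
Over 7 days: 7.4711 × 7 = 52.298 mm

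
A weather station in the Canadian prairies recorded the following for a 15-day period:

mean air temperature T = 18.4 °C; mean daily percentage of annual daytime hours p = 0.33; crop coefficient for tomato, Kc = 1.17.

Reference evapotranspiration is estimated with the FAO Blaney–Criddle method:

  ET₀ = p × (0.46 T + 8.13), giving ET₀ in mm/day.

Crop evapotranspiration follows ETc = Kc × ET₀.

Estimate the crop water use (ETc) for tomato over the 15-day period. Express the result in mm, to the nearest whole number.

96 mm

ET₀ = 0.33 × (0.46 × 18.4 + 8.13) = 0.33 × 16.594 = 5.4760 mm/d
ETc = Kc × ET₀ = 1.17 × 5.4760 = 6.4069 mm/d
Over 15 days: 6.4069 × 15 = 96.104 mm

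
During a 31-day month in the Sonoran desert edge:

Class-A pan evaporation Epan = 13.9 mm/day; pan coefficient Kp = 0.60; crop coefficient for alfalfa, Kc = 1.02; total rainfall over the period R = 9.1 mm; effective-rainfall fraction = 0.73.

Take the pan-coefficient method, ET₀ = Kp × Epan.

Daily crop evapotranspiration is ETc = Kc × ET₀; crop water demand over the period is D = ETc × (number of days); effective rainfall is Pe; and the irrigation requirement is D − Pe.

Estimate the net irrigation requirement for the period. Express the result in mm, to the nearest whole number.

257 mm

ET₀ = 0.60 × 13.9 = 8.3400 mm/d
ETc = Kc × ET₀ = 1.02 × 8.3400 = 8.5068 mm/d
Crop demand D = ETc × 31 d = 8.5068 × 31 = 263.711 mm
Pe = 0.73 × 9.1 = 6.643 mm
D − Pe = 263.711 − 6.643 = 257.068 mm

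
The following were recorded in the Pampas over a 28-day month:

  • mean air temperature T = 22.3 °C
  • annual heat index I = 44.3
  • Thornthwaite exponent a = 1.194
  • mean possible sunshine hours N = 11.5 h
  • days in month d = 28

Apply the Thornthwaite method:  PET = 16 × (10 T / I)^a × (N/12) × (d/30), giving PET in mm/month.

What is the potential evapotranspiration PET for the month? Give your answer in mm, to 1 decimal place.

10T/I = 10 × 22.3 / 44.3 = 5.0339
(10T/I)^a = 5.0339^1.194 = 6.8877
Uncorrected PET = 16 × 6.8877 = 110.203 mm
Correction = (N/12)(d/30) = (11.5/12)(28/30) = 0.8944
PET = 110.203 × 0.8944 = 98.566 mm/month

98.6 mm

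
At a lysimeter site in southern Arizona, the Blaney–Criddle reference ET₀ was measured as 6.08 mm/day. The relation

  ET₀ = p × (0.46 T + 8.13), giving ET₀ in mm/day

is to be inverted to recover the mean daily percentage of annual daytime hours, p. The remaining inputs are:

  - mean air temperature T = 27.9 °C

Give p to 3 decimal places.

0.290

p = ET₀ / (0.46 T + 8.13) = 6.08 / (0.46 × 27.9 + 8.13) = 6.08 / 20.964 = 0.2900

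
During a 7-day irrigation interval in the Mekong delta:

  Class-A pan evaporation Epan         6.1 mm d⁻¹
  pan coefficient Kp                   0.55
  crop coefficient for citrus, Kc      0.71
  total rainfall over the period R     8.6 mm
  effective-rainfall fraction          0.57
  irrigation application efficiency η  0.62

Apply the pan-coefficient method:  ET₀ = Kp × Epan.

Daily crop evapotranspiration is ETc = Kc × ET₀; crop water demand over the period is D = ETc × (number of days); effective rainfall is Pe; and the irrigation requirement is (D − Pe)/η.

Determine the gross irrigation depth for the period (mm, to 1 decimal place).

ET₀ = 0.55 × 6.1 = 3.3550 mm/d
ETc = Kc × ET₀ = 0.71 × 3.3550 = 2.3821 mm/d
Crop demand D = ETc × 7 d = 2.3821 × 7 = 16.675 mm
Pe = 0.57 × 8.6 = 4.902 mm
D − Pe = 16.675 − 4.902 = 11.773 mm
Gross irrigation = 11.773 / 0.62 = 18.989 mm

19.0 mm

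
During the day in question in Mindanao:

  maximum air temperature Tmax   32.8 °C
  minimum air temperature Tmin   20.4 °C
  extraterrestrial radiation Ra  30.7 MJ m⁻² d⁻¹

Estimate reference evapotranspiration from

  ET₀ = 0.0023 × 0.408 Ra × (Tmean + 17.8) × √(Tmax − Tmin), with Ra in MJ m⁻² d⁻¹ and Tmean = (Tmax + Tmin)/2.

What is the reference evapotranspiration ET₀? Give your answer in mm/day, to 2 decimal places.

4.50 mm/day

Tmean = (32.8 + 20.4)/2 = 26.60 °C
0.408 Ra = 0.408 × 30.7 = 12.5256 mm/d equivalent
ET₀ = 0.0023 × 12.5256 × (26.60 + 17.8) × √12.4 = 0.0023 × 12.5256 × 44.40 × 3.5214 = 4.5043 mm/d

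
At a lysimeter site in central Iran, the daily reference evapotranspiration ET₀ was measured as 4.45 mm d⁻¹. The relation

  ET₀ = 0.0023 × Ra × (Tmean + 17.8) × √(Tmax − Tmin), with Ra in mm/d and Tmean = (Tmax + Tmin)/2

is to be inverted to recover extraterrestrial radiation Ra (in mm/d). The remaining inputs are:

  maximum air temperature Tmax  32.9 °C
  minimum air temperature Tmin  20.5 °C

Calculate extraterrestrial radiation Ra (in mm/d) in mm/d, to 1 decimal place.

12.3 mm/d

Tmean = 26.70 °C; √ΔT = 3.5214
Ra = ET₀ / [0.0023 × (Tmean+17.8) × √ΔT] = 4.45 / (0.0023 × 44.50 × 3.5214) = 12.347 mm/d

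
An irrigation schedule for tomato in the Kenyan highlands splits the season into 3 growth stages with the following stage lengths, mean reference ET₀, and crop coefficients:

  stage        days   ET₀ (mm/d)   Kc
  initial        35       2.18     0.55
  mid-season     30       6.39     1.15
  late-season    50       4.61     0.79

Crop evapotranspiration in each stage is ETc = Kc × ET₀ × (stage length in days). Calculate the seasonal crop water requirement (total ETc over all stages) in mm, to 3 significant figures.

initial: 0.55 × 2.18 × 35 = 41.97 mm
mid-season: 1.15 × 6.39 × 30 = 220.46 mm
late-season: 0.79 × 4.61 × 50 = 182.10 mm
Seasonal total = 444.53 mm

445 mm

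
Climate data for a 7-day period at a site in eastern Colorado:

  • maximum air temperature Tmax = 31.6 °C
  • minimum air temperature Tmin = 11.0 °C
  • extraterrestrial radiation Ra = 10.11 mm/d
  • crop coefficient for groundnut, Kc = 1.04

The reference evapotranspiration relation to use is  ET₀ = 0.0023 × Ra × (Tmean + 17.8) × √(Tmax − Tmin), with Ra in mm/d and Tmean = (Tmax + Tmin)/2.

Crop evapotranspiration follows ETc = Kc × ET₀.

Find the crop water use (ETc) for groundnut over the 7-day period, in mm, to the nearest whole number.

30 mm

Tmean = (31.6 + 11.0)/2 = 21.30 °C
ET₀ = 0.0023 × 10.11 × (21.30 + 17.8) × √20.6 = 0.0023 × 10.11 × 39.10 × 4.5387 = 4.1266 mm/d
ETc = Kc × ET₀ = 1.04 × 4.1266 = 4.2917 mm/d
Over 7 days: 4.2917 × 7 = 30.042 mm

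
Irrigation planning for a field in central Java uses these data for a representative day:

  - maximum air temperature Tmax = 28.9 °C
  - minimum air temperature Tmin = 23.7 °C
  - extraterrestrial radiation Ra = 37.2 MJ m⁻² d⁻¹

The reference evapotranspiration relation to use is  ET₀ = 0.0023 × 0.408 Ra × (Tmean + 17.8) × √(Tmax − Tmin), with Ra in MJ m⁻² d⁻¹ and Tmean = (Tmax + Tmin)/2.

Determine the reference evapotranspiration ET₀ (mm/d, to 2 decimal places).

Tmean = (28.9 + 23.7)/2 = 26.30 °C
0.408 Ra = 0.408 × 37.2 = 15.1776 mm/d equivalent
ET₀ = 0.0023 × 15.1776 × (26.30 + 17.8) × √5.2 = 0.0023 × 15.1776 × 44.10 × 2.2804 = 3.5106 mm/d

3.51 mm/d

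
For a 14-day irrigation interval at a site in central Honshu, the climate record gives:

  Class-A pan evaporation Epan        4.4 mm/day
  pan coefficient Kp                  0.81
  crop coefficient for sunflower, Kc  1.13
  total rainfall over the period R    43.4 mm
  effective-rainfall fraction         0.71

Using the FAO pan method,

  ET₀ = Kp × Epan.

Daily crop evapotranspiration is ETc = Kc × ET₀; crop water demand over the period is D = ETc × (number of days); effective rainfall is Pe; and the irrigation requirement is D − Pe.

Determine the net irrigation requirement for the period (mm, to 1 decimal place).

ET₀ = 0.81 × 4.4 = 3.5640 mm/d
ETc = Kc × ET₀ = 1.13 × 3.5640 = 4.0273 mm/d
Crop demand D = ETc × 14 d = 4.0273 × 14 = 56.382 mm
Pe = 0.71 × 43.4 = 30.814 mm
D − Pe = 56.382 − 30.814 = 25.568 mm

25.6 mm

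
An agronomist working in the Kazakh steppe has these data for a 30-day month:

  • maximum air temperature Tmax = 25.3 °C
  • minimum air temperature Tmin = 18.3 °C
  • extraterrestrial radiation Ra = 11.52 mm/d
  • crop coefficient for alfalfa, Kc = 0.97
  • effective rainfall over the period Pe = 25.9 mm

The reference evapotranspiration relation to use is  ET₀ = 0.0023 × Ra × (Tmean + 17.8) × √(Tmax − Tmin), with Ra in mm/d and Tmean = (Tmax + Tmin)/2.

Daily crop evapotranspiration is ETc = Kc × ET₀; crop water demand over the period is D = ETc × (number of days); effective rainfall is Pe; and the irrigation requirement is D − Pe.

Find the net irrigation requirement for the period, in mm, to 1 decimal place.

54.9 mm

Tmean = (25.3 + 18.3)/2 = 21.80 °C
ET₀ = 0.0023 × 11.52 × (21.80 + 17.8) × √7.0 = 0.0023 × 11.52 × 39.60 × 2.6458 = 2.7761 mm/d
ETc = Kc × ET₀ = 0.97 × 2.7761 = 2.6928 mm/d
Crop demand D = ETc × 30 d = 2.6928 × 30 = 80.784 mm
D − Pe = 80.784 − 25.9 = 54.884 mm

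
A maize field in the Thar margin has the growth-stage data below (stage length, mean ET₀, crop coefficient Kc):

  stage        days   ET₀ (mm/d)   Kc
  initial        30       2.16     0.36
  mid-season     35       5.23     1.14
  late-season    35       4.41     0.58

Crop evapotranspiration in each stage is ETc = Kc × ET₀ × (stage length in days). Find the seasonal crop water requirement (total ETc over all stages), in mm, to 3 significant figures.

322 mm

initial: 0.36 × 2.16 × 30 = 23.33 mm
mid-season: 1.14 × 5.23 × 35 = 208.68 mm
late-season: 0.58 × 4.41 × 35 = 89.52 mm
Seasonal total = 321.53 mm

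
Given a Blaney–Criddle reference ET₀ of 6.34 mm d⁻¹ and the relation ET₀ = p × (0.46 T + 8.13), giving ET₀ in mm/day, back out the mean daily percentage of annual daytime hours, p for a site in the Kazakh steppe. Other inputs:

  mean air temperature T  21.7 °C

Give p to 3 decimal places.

0.350

p = ET₀ / (0.46 T + 8.13) = 6.34 / (0.46 × 21.7 + 8.13) = 6.34 / 18.112 = 0.3500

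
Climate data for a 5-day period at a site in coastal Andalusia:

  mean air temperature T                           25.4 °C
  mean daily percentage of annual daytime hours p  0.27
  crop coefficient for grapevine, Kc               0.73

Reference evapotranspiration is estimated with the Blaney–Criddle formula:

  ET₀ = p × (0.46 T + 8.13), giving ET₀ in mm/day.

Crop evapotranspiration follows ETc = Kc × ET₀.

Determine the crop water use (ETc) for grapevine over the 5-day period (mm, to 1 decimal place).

ET₀ = 0.27 × (0.46 × 25.4 + 8.13) = 0.27 × 19.814 = 5.3498 mm/d
ETc = Kc × ET₀ = 0.73 × 5.3498 = 3.9054 mm/d
Over 5 days: 3.9054 × 5 = 19.527 mm

19.5 mm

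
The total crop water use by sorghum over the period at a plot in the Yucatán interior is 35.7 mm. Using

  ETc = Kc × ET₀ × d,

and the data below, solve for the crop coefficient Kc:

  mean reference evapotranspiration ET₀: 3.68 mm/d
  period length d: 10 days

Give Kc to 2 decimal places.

ETc = Kc × ET₀ × d  ⇒  Kc = ETc / (ET₀ × d)
Kc = 35.7 / (3.68 × 10) = 35.7 / 36.80 = 0.9701

0.97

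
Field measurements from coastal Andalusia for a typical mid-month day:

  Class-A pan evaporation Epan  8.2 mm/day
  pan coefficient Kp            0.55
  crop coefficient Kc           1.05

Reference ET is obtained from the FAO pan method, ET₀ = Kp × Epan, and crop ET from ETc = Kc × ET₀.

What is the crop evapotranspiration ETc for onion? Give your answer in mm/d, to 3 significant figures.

ET₀ = 0.55 × 8.2 = 4.5100 mm/d
ETc = Kc × ET₀ = 1.05 × 4.5100 = 4.7355 mm/d

4.74 mm/d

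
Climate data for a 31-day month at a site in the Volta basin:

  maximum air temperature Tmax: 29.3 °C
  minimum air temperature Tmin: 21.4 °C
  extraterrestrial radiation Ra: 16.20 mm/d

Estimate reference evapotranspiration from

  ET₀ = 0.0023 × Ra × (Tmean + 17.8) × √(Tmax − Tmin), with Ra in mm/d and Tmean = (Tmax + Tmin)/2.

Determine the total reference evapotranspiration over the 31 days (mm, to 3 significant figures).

Tmean = (29.3 + 21.4)/2 = 25.35 °C
ET₀ = 0.0023 × 16.20 × (25.35 + 17.8) × √7.9 = 0.0023 × 16.20 × 43.15 × 2.8107 = 4.5190 mm/d
Over 31 days: 4.5190 × 31 = 140.089 mm

140 mm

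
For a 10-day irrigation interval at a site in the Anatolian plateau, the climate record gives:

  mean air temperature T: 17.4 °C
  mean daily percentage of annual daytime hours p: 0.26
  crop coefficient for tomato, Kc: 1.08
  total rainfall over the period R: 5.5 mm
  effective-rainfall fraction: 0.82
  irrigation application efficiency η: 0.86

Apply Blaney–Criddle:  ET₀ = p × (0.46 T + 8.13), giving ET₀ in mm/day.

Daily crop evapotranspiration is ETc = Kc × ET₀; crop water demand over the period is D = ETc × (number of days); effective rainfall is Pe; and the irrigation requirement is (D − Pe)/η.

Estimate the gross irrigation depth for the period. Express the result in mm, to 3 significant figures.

47.4 mm

ET₀ = 0.26 × (0.46 × 17.4 + 8.13) = 0.26 × 16.134 = 4.1948 mm/d
ETc = Kc × ET₀ = 1.08 × 4.1948 = 4.5304 mm/d
Crop demand D = ETc × 10 d = 4.5304 × 10 = 45.304 mm
Pe = 0.82 × 5.5 = 4.510 mm
D − Pe = 45.304 − 4.510 = 40.794 mm
Gross irrigation = 40.794 / 0.86 = 47.435 mm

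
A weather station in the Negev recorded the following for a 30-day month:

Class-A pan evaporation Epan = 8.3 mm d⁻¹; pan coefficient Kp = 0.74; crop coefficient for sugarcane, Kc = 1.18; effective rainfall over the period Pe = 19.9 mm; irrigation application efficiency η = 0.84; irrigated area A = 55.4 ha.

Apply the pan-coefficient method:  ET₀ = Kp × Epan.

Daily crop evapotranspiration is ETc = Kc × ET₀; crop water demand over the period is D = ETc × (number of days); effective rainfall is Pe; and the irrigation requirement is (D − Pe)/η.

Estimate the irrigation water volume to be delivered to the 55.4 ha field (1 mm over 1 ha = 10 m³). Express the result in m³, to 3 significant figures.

130000 m³

ET₀ = 0.74 × 8.3 = 6.1420 mm/d
ETc = Kc × ET₀ = 1.18 × 6.1420 = 7.2476 mm/d
Crop demand D = ETc × 30 d = 7.2476 × 30 = 217.428 mm
D − Pe = 217.428 − 19.9 = 197.528 mm
Gross irrigation = 197.528 / 0.84 = 235.152 mm
Volume = 235.152 mm × 55.4 ha × 10 = 130274.2 m³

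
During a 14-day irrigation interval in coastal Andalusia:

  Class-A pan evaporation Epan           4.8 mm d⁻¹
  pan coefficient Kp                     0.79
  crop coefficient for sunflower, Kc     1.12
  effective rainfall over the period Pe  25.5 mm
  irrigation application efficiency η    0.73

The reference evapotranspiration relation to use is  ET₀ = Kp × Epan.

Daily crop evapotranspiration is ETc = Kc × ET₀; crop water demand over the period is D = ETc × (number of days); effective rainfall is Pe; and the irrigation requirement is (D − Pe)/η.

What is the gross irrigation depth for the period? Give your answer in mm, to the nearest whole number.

47 mm

ET₀ = 0.79 × 4.8 = 3.7920 mm/d
ETc = Kc × ET₀ = 1.12 × 3.7920 = 4.2470 mm/d
Crop demand D = ETc × 14 d = 4.2470 × 14 = 59.458 mm
D − Pe = 59.458 − 25.5 = 33.958 mm
Gross irrigation = 33.958 / 0.73 = 46.518 mm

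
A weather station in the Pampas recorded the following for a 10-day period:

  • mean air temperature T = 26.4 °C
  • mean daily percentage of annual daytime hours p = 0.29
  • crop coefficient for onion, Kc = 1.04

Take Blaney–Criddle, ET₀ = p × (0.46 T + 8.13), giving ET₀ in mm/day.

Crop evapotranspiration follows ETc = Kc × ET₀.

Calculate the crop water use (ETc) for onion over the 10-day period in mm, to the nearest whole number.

ET₀ = 0.29 × (0.46 × 26.4 + 8.13) = 0.29 × 20.274 = 5.8795 mm/d
ETc = Kc × ET₀ = 1.04 × 5.8795 = 6.1147 mm/d
Over 10 days: 6.1147 × 10 = 61.147 mm

61 mm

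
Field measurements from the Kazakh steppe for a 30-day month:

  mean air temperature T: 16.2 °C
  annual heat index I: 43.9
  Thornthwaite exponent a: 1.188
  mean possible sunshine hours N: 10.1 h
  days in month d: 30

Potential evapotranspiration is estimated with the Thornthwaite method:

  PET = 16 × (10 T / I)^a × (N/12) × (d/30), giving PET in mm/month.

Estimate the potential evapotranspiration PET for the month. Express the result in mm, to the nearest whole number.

64 mm

10T/I = 10 × 16.2 / 43.9 = 3.6902
(10T/I)^a = 3.6902^1.188 = 4.7169
Uncorrected PET = 16 × 4.7169 = 75.470 mm
Correction = (N/12)(d/30) = (10.1/12)(30/30) = 0.8417
PET = 75.470 × 0.8417 = 63.523 mm/month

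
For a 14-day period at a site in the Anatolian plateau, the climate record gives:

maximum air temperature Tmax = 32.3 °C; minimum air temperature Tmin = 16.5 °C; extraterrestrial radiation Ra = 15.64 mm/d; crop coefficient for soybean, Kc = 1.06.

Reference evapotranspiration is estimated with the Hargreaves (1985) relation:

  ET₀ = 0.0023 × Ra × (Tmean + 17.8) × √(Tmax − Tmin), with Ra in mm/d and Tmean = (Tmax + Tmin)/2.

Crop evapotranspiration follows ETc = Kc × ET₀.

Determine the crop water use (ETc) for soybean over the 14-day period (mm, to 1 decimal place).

89.5 mm

Tmean = (32.3 + 16.5)/2 = 24.40 °C
ET₀ = 0.0023 × 15.64 × (24.40 + 17.8) × √15.8 = 0.0023 × 15.64 × 42.20 × 3.9749 = 6.0340 mm/d
ETc = Kc × ET₀ = 1.06 × 6.0340 = 6.3960 mm/d
Over 14 days: 6.3960 × 14 = 89.544 mm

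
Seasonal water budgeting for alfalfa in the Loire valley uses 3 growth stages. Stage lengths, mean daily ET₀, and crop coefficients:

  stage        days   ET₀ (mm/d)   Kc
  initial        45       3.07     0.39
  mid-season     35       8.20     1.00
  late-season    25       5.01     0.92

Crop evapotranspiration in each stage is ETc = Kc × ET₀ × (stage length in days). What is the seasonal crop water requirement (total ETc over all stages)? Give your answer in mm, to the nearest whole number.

456 mm

initial: 0.39 × 3.07 × 45 = 53.88 mm
mid-season: 1.00 × 8.20 × 35 = 287.00 mm
late-season: 0.92 × 5.01 × 25 = 115.23 mm
Seasonal total = 456.11 mm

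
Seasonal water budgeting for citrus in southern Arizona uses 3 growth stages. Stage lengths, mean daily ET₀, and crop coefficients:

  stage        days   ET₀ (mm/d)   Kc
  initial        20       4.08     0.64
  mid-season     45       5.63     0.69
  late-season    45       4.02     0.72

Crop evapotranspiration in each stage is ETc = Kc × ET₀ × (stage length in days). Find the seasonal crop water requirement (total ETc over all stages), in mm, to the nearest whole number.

357 mm

initial: 0.64 × 4.08 × 20 = 52.22 mm
mid-season: 0.69 × 5.63 × 45 = 174.81 mm
late-season: 0.72 × 4.02 × 45 = 130.25 mm
Seasonal total = 357.28 mm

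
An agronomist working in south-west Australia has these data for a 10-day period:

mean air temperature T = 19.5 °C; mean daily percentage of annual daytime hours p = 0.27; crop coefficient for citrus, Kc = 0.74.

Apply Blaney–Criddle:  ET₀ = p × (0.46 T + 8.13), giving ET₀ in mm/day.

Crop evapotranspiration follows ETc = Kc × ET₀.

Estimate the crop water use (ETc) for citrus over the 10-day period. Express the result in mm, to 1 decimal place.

34.2 mm

ET₀ = 0.27 × (0.46 × 19.5 + 8.13) = 0.27 × 17.100 = 4.6170 mm/d
ETc = Kc × ET₀ = 0.74 × 4.6170 = 3.4166 mm/d
Over 10 days: 3.4166 × 10 = 34.166 mm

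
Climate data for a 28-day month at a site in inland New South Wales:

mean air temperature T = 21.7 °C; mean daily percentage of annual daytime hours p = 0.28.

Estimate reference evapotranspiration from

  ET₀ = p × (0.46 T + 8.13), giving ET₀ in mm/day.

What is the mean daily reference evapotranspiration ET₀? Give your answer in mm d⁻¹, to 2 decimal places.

ET₀ = 0.28 × (0.46 × 21.7 + 8.13) = 0.28 × 18.112 = 5.0714 mm/d

5.07 mm d⁻¹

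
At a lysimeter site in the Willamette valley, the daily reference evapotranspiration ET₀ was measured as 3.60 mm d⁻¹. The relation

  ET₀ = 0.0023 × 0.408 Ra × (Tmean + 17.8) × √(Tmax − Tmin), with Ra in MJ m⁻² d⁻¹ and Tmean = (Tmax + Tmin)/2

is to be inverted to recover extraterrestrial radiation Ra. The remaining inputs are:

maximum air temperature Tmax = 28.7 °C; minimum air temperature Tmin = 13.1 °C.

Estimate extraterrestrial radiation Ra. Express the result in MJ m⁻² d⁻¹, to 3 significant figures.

25.1 MJ m⁻² d⁻¹

Tmean = (28.7+13.1)/2 = 20.90 °C; ΔT = 15.6
Ra = ET₀ / [0.0023 × 0.408 × (Tmean+17.8) × √ΔT]
   = 3.60 / (0.0023 × 0.408 × 38.70 × 3.9497) = 25.098 MJ m⁻² d⁻¹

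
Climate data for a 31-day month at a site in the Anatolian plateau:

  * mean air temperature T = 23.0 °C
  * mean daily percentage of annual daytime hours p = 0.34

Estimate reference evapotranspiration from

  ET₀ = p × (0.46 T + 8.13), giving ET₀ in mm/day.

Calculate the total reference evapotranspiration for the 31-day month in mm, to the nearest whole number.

ET₀ = 0.34 × (0.46 × 23.0 + 8.13) = 0.34 × 18.710 = 6.3614 mm/d
Monthly total = 6.3614 × 31 = 197.203 mm

197 mm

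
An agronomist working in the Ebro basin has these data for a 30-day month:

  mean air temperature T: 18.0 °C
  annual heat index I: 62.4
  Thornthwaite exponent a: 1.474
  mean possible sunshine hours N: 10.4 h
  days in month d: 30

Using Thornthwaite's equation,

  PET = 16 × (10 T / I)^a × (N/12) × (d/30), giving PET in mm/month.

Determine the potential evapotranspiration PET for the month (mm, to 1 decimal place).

10T/I = 10 × 18.0 / 62.4 = 2.8846
(10T/I)^a = 2.8846^1.474 = 4.7661
Uncorrected PET = 16 × 4.7661 = 76.258 mm
Correction = (N/12)(d/30) = (10.4/12)(30/30) = 0.8667
PET = 76.258 × 0.8667 = 66.093 mm/month

66.1 mm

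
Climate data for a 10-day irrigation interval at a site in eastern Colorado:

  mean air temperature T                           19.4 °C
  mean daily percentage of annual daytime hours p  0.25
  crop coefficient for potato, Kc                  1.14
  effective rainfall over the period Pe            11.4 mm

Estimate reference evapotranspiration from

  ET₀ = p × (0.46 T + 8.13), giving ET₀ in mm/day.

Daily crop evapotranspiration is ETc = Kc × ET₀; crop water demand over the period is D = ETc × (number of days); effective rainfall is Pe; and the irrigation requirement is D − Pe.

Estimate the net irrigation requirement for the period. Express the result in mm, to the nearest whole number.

ET₀ = 0.25 × (0.46 × 19.4 + 8.13) = 0.25 × 17.054 = 4.2635 mm/d
ETc = Kc × ET₀ = 1.14 × 4.2635 = 4.8604 mm/d
Crop demand D = ETc × 10 d = 4.8604 × 10 = 48.604 mm
D − Pe = 48.604 − 11.4 = 37.204 mm

37 mm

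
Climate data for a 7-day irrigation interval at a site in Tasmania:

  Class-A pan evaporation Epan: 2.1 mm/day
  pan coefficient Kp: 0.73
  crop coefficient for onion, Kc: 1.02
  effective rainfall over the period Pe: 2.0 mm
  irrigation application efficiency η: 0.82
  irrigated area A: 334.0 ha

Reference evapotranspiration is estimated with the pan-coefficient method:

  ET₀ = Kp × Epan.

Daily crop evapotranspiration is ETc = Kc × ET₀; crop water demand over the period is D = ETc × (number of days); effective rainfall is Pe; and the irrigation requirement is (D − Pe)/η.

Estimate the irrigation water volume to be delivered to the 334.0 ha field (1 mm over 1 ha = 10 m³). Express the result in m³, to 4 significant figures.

ET₀ = 0.73 × 2.1 = 1.5330 mm/d
ETc = Kc × ET₀ = 1.02 × 1.5330 = 1.5637 mm/d
Crop demand D = ETc × 7 d = 1.5637 × 7 = 10.946 mm
D − Pe = 10.946 − 2.0 = 8.946 mm
Gross irrigation = 8.946 / 0.82 = 10.910 mm
Volume = 10.910 mm × 334.0 ha × 10 = 36439.4 m³

36440 m³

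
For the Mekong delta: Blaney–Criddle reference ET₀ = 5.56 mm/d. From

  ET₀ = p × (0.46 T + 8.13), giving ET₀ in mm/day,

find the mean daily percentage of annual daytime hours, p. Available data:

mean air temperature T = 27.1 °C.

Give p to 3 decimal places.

p = ET₀ / (0.46 T + 8.13) = 5.56 / (0.46 × 27.1 + 8.13) = 5.56 / 20.596 = 0.2700

0.270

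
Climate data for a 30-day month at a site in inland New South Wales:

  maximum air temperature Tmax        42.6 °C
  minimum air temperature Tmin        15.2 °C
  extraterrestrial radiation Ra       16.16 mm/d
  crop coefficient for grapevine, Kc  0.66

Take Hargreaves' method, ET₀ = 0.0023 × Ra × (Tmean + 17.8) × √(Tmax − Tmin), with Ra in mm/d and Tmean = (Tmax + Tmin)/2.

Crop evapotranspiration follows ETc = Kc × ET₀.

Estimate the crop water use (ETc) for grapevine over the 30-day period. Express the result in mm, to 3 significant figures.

180 mm

Tmean = (42.6 + 15.2)/2 = 28.90 °C
ET₀ = 0.0023 × 16.16 × (28.90 + 17.8) × √27.4 = 0.0023 × 16.16 × 46.70 × 5.2345 = 9.0858 mm/d
ETc = Kc × ET₀ = 0.66 × 9.0858 = 5.9966 mm/d
Over 30 days: 5.9966 × 30 = 179.898 mm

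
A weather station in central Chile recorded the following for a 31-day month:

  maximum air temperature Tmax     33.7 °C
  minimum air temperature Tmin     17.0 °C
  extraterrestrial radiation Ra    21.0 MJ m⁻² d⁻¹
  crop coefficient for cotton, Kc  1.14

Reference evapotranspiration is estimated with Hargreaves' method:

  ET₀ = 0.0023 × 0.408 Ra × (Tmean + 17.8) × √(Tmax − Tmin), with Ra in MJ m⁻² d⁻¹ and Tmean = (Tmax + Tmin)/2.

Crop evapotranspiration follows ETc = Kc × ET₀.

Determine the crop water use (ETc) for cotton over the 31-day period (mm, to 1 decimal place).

122.8 mm

Tmean = (33.7 + 17.0)/2 = 25.35 °C
0.408 Ra = 0.408 × 21.0 = 8.5680 mm/d equivalent
ET₀ = 0.0023 × 8.5680 × (25.35 + 17.8) × √16.7 = 0.0023 × 8.5680 × 43.15 × 4.0866 = 3.4750 mm/d
ETc = Kc × ET₀ = 1.14 × 3.4750 = 3.9615 mm/d
Over 31 days: 3.9615 × 31 = 122.807 mm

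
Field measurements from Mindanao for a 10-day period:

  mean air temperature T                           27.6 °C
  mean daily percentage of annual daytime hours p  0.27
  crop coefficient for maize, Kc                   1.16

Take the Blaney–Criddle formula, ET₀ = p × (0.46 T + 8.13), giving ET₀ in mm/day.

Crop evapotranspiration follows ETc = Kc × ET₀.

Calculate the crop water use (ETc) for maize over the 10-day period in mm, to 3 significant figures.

ET₀ = 0.27 × (0.46 × 27.6 + 8.13) = 0.27 × 20.826 = 5.6230 mm/d
ETc = Kc × ET₀ = 1.16 × 5.6230 = 6.5227 mm/d
Over 10 days: 6.5227 × 10 = 65.227 mm

65.2 mm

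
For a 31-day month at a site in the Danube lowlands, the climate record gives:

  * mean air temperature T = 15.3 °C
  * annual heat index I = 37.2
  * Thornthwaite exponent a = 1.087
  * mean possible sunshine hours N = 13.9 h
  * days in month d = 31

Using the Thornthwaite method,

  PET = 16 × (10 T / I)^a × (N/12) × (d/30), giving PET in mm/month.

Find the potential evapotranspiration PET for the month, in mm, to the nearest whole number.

10T/I = 10 × 15.3 / 37.2 = 4.1129
(10T/I)^a = 4.1129^1.087 = 4.6514
Uncorrected PET = 16 × 4.6514 = 74.422 mm
Correction = (N/12)(d/30) = (13.9/12)(31/30) = 1.1969
PET = 74.422 × 1.1969 = 89.076 mm/month

89 mm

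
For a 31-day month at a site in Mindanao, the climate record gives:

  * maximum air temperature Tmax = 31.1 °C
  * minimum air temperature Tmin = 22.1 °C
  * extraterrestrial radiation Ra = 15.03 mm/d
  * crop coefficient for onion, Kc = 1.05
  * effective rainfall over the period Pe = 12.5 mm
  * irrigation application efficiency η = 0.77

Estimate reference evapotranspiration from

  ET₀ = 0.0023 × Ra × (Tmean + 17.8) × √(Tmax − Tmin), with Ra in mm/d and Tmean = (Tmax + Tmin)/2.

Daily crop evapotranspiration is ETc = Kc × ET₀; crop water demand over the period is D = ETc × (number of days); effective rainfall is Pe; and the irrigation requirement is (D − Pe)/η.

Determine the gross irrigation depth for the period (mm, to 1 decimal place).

178.4 mm

Tmean = (31.1 + 22.1)/2 = 26.60 °C
ET₀ = 0.0023 × 15.03 × (26.60 + 17.8) × √9.0 = 0.0023 × 15.03 × 44.40 × 3.0000 = 4.6046 mm/d
ETc = Kc × ET₀ = 1.05 × 4.6046 = 4.8348 mm/d
Crop demand D = ETc × 31 d = 4.8348 × 31 = 149.879 mm
D − Pe = 149.879 − 12.5 = 137.379 mm
Gross irrigation = 137.379 / 0.77 = 178.414 mm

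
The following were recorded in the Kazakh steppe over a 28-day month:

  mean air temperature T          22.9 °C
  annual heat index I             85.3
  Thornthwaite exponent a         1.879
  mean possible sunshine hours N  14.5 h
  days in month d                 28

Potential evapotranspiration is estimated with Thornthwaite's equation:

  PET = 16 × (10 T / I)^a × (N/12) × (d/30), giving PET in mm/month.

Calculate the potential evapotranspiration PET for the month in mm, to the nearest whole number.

10T/I = 10 × 22.9 / 85.3 = 2.6846
(10T/I)^a = 2.6846^1.879 = 6.3954
Uncorrected PET = 16 × 6.3954 = 102.326 mm
Correction = (N/12)(d/30) = (14.5/12)(28/30) = 1.1278
PET = 102.326 × 1.1278 = 115.403 mm/month

115 mm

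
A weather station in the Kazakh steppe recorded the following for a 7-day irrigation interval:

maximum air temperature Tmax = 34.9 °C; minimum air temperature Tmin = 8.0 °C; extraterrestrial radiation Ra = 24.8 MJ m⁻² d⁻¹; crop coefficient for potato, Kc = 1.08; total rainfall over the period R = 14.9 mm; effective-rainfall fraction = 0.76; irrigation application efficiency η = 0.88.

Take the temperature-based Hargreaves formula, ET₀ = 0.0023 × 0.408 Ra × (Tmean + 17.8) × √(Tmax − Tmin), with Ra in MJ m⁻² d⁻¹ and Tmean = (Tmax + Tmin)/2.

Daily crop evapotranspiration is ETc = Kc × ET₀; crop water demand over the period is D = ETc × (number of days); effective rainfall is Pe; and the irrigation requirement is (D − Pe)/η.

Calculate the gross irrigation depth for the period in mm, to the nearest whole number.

28 mm

Tmean = (34.9 + 8.0)/2 = 21.45 °C
0.408 Ra = 0.408 × 24.8 = 10.1184 mm/d equivalent
ET₀ = 0.0023 × 10.1184 × (21.45 + 17.8) × √26.9 = 0.0023 × 10.1184 × 39.25 × 5.1865 = 4.7375 mm/d
ETc = Kc × ET₀ = 1.08 × 4.7375 = 5.1165 mm/d
Crop demand D = ETc × 7 d = 5.1165 × 7 = 35.816 mm
Pe = 0.76 × 14.9 = 11.324 mm
D − Pe = 35.816 − 11.324 = 24.492 mm
Gross irrigation = 24.492 / 0.88 = 27.832 mm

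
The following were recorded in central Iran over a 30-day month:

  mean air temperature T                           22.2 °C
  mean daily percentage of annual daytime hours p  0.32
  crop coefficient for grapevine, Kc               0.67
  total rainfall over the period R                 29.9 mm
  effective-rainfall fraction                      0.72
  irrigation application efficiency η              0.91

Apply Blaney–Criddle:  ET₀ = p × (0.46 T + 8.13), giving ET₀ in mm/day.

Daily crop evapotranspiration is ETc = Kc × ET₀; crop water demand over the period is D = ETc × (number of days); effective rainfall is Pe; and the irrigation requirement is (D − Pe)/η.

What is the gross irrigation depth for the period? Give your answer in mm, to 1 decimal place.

ET₀ = 0.32 × (0.46 × 22.2 + 8.13) = 0.32 × 18.342 = 5.8694 mm/d
ETc = Kc × ET₀ = 0.67 × 5.8694 = 3.9325 mm/d
Crop demand D = ETc × 30 d = 3.9325 × 30 = 117.975 mm
Pe = 0.72 × 29.9 = 21.528 mm
D − Pe = 117.975 − 21.528 = 96.447 mm
Gross irrigation = 96.447 / 0.91 = 105.986 mm

106.0 mm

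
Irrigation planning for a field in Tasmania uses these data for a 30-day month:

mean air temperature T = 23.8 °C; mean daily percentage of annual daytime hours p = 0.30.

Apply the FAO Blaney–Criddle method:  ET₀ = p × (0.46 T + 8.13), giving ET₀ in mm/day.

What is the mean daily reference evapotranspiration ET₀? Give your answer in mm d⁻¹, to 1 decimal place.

ET₀ = 0.30 × (0.46 × 23.8 + 8.13) = 0.30 × 19.078 = 5.7234 mm/d

5.7 mm d⁻¹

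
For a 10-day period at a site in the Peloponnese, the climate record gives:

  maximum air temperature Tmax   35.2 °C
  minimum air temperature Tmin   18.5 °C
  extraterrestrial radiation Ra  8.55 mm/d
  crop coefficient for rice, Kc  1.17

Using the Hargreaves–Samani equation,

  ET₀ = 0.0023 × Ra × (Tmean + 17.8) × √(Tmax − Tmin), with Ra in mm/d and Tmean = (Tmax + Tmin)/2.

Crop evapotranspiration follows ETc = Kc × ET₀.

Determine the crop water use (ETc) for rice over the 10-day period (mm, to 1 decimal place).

42.0 mm

Tmean = (35.2 + 18.5)/2 = 26.85 °C
ET₀ = 0.0023 × 8.55 × (26.85 + 17.8) × √16.7 = 0.0023 × 8.55 × 44.65 × 4.0866 = 3.5882 mm/d
ETc = Kc × ET₀ = 1.17 × 3.5882 = 4.1982 mm/d
Over 10 days: 4.1982 × 10 = 41.982 mm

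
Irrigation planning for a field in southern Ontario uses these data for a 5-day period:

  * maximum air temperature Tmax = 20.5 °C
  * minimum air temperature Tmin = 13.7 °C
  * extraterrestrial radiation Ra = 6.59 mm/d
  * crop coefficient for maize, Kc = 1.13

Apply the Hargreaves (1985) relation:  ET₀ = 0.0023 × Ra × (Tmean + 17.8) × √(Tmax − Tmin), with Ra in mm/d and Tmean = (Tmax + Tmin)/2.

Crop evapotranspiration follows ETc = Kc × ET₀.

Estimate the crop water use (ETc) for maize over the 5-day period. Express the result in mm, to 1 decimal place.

7.8 mm

Tmean = (20.5 + 13.7)/2 = 17.10 °C
ET₀ = 0.0023 × 6.59 × (17.10 + 17.8) × √6.8 = 0.0023 × 6.59 × 34.90 × 2.6077 = 1.3794 mm/d
ETc = Kc × ET₀ = 1.13 × 1.3794 = 1.5587 mm/d
Over 5 days: 1.5587 × 5 = 7.794 mm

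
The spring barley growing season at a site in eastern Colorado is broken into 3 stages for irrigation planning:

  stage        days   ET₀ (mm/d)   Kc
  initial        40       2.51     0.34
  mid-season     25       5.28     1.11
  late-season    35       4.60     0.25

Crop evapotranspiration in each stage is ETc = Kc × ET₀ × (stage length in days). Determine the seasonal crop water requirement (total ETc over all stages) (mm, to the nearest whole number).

initial: 0.34 × 2.51 × 40 = 34.14 mm
mid-season: 1.11 × 5.28 × 25 = 146.52 mm
late-season: 0.25 × 4.60 × 35 = 40.25 mm
Seasonal total = 220.91 mm

221 mm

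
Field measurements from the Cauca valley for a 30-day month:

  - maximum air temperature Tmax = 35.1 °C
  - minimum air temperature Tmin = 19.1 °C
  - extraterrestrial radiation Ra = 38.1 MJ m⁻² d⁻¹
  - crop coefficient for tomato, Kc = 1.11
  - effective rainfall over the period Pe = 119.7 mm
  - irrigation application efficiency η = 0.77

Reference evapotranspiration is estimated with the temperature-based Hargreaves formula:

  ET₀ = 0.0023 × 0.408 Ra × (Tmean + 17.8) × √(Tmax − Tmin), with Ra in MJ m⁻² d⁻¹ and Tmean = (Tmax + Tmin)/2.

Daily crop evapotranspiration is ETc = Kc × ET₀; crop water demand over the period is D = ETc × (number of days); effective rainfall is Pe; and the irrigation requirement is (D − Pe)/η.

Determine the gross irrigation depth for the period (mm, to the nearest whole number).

Tmean = (35.1 + 19.1)/2 = 27.10 °C
0.408 Ra = 0.408 × 38.1 = 15.5448 mm/d equivalent
ET₀ = 0.0023 × 15.5448 × (27.10 + 17.8) × √16.0 = 0.0023 × 15.5448 × 44.90 × 4.0000 = 6.4212 mm/d
ETc = Kc × ET₀ = 1.11 × 6.4212 = 7.1275 mm/d
Crop demand D = ETc × 30 d = 7.1275 × 30 = 213.825 mm
D − Pe = 213.825 − 119.7 = 94.125 mm
Gross irrigation = 94.125 / 0.77 = 122.240 mm

122 mm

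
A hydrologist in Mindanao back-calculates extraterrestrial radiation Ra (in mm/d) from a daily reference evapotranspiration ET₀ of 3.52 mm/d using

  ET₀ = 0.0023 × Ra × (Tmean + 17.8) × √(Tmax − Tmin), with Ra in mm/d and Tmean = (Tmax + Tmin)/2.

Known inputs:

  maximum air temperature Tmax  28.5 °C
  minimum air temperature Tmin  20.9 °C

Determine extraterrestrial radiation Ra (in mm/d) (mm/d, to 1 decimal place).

13.1 mm/d

Tmean = 24.70 °C; √ΔT = 2.7568
Ra = ET₀ / [0.0023 × (Tmean+17.8) × √ΔT] = 3.52 / (0.0023 × 42.50 × 2.7568) = 13.062 mm/d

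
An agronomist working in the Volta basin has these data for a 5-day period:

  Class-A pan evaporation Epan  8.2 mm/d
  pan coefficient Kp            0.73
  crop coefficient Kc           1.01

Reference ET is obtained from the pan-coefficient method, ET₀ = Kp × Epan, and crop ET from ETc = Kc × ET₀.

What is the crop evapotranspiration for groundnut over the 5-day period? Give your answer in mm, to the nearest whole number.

ET₀ = 0.73 × 8.2 = 5.9860 mm/d
ETc = Kc × ET₀ = 1.01 × 5.9860 = 6.0459 mm/d
Over 5 days: 6.0459 × 5 = 30.230 mm

30 mm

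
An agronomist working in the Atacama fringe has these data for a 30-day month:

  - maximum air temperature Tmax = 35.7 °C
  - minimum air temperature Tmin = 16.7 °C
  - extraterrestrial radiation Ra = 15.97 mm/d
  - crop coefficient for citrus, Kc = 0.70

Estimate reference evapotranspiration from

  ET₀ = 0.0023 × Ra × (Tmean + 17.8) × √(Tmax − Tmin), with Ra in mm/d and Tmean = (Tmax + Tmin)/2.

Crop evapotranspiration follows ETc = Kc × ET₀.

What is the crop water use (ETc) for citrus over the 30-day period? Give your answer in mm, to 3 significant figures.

148 mm

Tmean = (35.7 + 16.7)/2 = 26.20 °C
ET₀ = 0.0023 × 15.97 × (26.20 + 17.8) × √19.0 = 0.0023 × 15.97 × 44.00 × 4.3589 = 7.0447 mm/d
ETc = Kc × ET₀ = 0.70 × 7.0447 = 4.9313 mm/d
Over 30 days: 4.9313 × 30 = 147.939 mm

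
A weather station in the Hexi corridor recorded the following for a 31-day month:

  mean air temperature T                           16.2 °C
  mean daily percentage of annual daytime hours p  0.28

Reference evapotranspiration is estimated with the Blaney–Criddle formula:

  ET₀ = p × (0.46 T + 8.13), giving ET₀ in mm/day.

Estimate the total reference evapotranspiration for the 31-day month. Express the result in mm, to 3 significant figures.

135 mm

ET₀ = 0.28 × (0.46 × 16.2 + 8.13) = 0.28 × 15.582 = 4.3630 mm/d
Monthly total = 4.3630 × 31 = 135.253 mm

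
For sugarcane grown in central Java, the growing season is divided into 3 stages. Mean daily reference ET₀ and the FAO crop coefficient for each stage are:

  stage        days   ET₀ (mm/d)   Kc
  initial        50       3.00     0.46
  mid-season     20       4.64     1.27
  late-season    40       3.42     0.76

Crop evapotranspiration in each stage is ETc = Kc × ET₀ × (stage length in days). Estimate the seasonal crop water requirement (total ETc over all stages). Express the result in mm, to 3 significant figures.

291 mm

initial: 0.46 × 3.00 × 50 = 69.00 mm
mid-season: 1.27 × 4.64 × 20 = 117.86 mm
late-season: 0.76 × 3.42 × 40 = 103.97 mm
Seasonal total = 290.83 mm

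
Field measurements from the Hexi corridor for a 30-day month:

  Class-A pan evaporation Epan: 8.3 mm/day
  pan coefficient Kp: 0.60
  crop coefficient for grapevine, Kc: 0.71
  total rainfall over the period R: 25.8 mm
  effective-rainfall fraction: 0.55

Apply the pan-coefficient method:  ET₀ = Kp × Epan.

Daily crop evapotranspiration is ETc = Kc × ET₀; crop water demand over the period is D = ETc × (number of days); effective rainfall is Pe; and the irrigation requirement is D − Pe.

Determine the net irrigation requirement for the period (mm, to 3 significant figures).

91.9 mm

ET₀ = 0.60 × 8.3 = 4.9800 mm/d
ETc = Kc × ET₀ = 0.71 × 4.9800 = 3.5358 mm/d
Crop demand D = ETc × 30 d = 3.5358 × 30 = 106.074 mm
Pe = 0.55 × 25.8 = 14.190 mm
D − Pe = 106.074 − 14.190 = 91.884 mm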